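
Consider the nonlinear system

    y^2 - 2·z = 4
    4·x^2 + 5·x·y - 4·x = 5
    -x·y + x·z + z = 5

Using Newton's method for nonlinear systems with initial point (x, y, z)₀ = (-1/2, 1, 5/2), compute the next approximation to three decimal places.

At (-1/2, 1, 5/2): F = (-8.000, -4.500, -3.250).
Jacobian J = [[0, 2·y, -2], [8·x + 5·y - 4, 5·x, 0], [-y + z, -x, x + 1]].
At the point, J = [[0.000, 2.000, -2.000], [-3.000, -2.500, 0.000], [1.500, 0.500, 0.500]] (det J = -1.500).
Solving J·Δ = −F gives Δ = (23.500, -30.000, -34.000).
Then the next iterate is (x, y, z)₁ = (23.000, -29.000, -31.500).

(23.000, -29.000, -31.500)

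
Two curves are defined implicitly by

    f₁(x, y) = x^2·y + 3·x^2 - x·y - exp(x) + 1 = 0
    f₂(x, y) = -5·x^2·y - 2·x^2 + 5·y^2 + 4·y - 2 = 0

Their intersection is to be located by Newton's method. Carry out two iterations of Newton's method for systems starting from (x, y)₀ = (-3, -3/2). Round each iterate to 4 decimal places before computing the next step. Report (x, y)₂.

At (-3, -3/2): F = (9.950213, 52.7500).
Jacobian J = [[2·x·y + 6·x - y - exp(x), x^2 - x], [-10·x·y - 4·x, -5·x^2 + 10·y + 4]].
At the point, J = [[-7.549787, 12.0000], [-33.0000, -56.0000]] (det J = 818.788076).
Solving J·Δ = −F gives Δ = (1.4536, 0.0854).
Then the next iterate is (x, y)₁ = (-1.5464, -1.4146).
Round to (-1.5464, -1.4146) and repeat: F = (2.390700, 14.478399), J = [[-3.701739, 3.937753], [-15.689774, -22.102765]].
Δ = (0.7650, 0.1120), so (x, y)₂ = (-0.7814, -1.3026).

(-0.7814, -1.3026)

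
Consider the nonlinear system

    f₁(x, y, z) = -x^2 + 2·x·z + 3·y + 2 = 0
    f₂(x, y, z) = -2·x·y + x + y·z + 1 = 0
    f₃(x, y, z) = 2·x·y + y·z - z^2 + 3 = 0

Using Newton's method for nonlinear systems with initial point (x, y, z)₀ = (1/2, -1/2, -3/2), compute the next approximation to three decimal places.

(1.931, 1.625, -0.903)

At (1/2, -1/2, -3/2): F = (-1.250, 2.750, 1.000).
Jacobian J = [[-2·x + 2·z, 3, 2·x], [-2·y + 1, -2·x + z, y], [2·y, 2·x + z, y - 2·z]].
At the point, J = [[-4.000, 3.000, 1.000], [2.000, -2.500, -0.500], [-1.000, -0.500, 2.500]] (det J = 9.000).
Solving J·Δ = −F gives Δ = (1.431, 2.125, 0.597).
Then the next iterate is (x, y, z)₁ = (1.931, 1.625, -0.903).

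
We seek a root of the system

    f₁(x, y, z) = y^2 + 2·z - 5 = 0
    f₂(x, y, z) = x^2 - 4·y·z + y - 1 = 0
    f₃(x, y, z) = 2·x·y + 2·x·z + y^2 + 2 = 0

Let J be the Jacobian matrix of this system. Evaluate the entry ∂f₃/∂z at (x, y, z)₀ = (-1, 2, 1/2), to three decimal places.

-2.000

∂f₃/∂z = 2·x.
At (-1, 2, 1/2) this is -2.000.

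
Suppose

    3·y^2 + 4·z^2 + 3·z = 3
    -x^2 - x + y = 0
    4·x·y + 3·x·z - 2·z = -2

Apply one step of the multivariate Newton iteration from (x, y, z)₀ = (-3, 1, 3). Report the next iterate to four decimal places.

(-1.8080, 0.0402, 1.5466)

At (-3, 1, 3): F = (45.0000, -5.0000, -43.0000).
Jacobian J = [[0, 6·y, 8·z + 3], [-2·x - 1, 1, 0], [4·y + 3·z, 4·x, 3·x - 2]].
At the point, J = [[0.0000, 6.0000, 27.0000], [5.0000, 1.0000, 0.0000], [13.0000, -12.0000, -11.0000]] (det J = -1641.0000).
Solving J·Δ = −F gives Δ = (1.1920, -0.9598, -1.4534).
Then the next iterate is (x, y, z)₁ = (-1.8080, 0.0402, 1.5466).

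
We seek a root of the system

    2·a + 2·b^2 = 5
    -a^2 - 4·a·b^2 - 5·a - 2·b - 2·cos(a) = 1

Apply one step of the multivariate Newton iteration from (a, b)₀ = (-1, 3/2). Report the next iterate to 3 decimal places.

At (-1, 3/2): F = (-2.500, 7.91940).
Jacobian J = [[2, 4·b], [-2·a - 4·b^2 + 2·sin(a) - 5, -8·a·b - 2]].
At the point, J = [[2.000, 6.000], [-13.68294, 10.000]] (det J = 102.09765).
Solving J·Δ = −F gives Δ = (0.710, 0.180).
Then the next iterate is (a, b)₁ = (-0.290, 1.680).

(-0.290, 1.680)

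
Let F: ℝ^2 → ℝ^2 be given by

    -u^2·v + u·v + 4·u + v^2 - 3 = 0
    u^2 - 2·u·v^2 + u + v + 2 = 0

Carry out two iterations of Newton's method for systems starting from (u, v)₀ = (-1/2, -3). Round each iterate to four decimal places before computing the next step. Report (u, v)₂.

(-0.0785, -1.8541)

At (-1/2, -3): F = (6.2500, 7.7500).
Jacobian J = [[-2·u·v + v + 4, -u^2 + u + 2·v], [2·u - 2·v^2 + 1, -4·u·v + 1]].
At the point, J = [[-2.0000, -6.7500], [-18.0000, -5.0000]] (det J = -111.5000).
Solving J·Δ = −F gives Δ = (0.1889, 0.8700).
Then the next iterate is (u, v)₁ = (-0.3111, -2.1300).
Round to (-0.3111, -2.1300) and repeat: F = (1.161291, 2.478542), J = [[0.544714, -4.667883], [-8.6960, -1.650572]].
Δ = (0.2326, 0.2759), so (u, v)₂ = (-0.0785, -1.8541).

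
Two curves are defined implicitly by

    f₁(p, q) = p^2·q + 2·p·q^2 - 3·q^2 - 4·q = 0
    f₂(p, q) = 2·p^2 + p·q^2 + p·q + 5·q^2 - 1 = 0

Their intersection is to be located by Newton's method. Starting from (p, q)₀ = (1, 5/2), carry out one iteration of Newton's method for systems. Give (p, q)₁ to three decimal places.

At (1, 5/2): F = (-13.750, 41.000).
Jacobian J = [[2·p·q + 2·q^2, p^2 + 4·p·q - 6·q - 4], [4·p + q^2 + q, 2·p·q + p + 10·q]].
At the point, J = [[17.500, -8.000], [12.750, 31.000]] (det J = 644.500).
Solving J·Δ = −F gives Δ = (0.152, -1.385).
Then the next iterate is (p, q)₁ = (1.152, 1.115).

(1.152, 1.115)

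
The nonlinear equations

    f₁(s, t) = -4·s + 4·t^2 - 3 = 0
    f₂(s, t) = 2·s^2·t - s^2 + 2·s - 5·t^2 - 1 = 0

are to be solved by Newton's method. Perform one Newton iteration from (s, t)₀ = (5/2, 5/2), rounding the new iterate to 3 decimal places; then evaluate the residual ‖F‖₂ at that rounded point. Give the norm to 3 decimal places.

1.716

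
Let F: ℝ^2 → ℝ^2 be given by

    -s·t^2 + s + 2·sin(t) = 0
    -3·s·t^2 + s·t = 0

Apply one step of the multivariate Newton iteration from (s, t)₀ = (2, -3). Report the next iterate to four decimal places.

(-3.1549, -5.4907)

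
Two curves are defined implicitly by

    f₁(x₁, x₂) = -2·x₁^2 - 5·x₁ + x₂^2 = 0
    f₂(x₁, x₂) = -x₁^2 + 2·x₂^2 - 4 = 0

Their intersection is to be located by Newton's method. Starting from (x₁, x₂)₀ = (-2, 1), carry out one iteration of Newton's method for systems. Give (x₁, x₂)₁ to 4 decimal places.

At (-2, 1): F = (3.0000, -6.0000).
Jacobian J = [[-4·x₁ - 5, 2·x₂], [-2·x₁, 4·x₂]].
At the point, J = [[3.0000, 2.0000], [4.0000, 4.0000]] (det J = 4.0000).
Solving J·Δ = −F gives Δ = (-6.0000, 7.5000).
Then the next iterate is (x₁, x₂)₁ = (-8.0000, 8.5000).

(-8.0000, 8.5000)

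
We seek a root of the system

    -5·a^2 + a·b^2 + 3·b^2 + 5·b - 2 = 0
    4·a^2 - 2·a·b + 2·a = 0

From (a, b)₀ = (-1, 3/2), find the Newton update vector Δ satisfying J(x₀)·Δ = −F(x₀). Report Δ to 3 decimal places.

At (-1, 3/2): F = (5.000, 5.000).
Jacobian J = [[-10·a + b^2, 2·a·b + 6·b + 5], [8·a - 2·b + 2, -2·a]].
At the point, J = [[12.250, 11.000], [-9.000, 2.000]] (det J = 123.500).
Solving J·Δ = −F gives Δ = (0.364, -0.860).

(0.364, -0.860)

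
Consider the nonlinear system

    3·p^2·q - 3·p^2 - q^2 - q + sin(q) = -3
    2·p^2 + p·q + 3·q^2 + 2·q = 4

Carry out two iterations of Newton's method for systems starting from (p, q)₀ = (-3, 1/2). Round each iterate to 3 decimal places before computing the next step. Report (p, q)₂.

(-1.321, 0.443)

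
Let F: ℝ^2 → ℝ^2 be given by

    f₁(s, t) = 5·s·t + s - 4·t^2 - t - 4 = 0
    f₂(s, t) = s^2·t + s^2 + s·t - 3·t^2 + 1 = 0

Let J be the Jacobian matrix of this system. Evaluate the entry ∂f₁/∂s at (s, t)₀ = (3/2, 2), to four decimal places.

11.0000

∂f₁/∂s = 5·t + 1.
At (3/2, 2) this is 11.0000.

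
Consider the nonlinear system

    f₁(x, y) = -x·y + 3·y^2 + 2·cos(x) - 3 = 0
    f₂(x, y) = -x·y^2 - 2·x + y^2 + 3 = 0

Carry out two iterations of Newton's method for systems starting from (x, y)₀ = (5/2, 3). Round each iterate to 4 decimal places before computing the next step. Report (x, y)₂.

(1.5310, 1.3747)

At (5/2, 3): F = (14.897713, -15.5000).
Jacobian J = [[-y - 2·sin(x), -x + 6·y], [-y^2 - 2, -2·x·y + 2·y]].
At the point, J = [[-4.196944, 15.5000], [-11.0000, -9.0000]] (det J = 208.272499).
Solving J·Δ = −F gives Δ = (-0.5098, -1.0992).
Then the next iterate is (x, y)₁ = (1.9902, 1.9008).
Round to (1.9902, 1.9008) and repeat: F = (3.241718, -4.558033), J = [[-3.727464, 9.4146], [-5.613041, -3.764344]].
Δ = (-0.4592, -0.5261), so (x, y)₂ = (1.5310, 1.3747).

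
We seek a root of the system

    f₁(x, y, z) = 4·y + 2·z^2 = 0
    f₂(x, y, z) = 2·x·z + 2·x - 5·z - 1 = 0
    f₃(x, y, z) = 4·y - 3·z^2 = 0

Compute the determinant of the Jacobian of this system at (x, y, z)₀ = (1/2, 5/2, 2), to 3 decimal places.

480.000

J = [[0, 4, 4·z], [2·z + 2, 0, 2·x - 5], [0, 4, -6·z]].
At the point, J = [[0.000, 4.000, 8.000], [6.000, 0.000, -4.000], [0.000, 4.000, -12.000]].
det J = 480.000.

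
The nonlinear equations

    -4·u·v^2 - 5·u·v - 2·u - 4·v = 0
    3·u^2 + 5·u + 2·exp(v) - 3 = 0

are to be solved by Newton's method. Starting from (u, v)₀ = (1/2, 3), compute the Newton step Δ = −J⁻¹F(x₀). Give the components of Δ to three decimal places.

At (1/2, 3): F = (-38.500, 40.42107).
Jacobian J = [[-4·v^2 - 5·v - 2, -8·u·v - 5·u - 4], [6·u + 5, 2·exp(v)]].
At the point, J = [[-53.000, -18.500], [8.000, 40.17107]] (det J = -1981.06691).
Solving J·Δ = −F gives Δ = (-0.403, -0.926).

(-0.403, -0.926)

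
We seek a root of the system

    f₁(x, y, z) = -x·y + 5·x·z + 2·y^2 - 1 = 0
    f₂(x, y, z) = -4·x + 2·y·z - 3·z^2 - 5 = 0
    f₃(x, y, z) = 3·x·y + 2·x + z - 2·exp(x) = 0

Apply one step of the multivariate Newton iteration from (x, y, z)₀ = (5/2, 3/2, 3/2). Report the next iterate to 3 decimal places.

At (5/2, 3/2, 3/2): F = (18.500, -17.250, -6.61499).
Jacobian J = [[-y + 5·z, -x + 4·y, 5·x], [-4, 2·z, 2·y - 6·z], [3·y - 2·exp(x) + 2, 3·x, 1]].
At the point, J = [[6.000, 3.500, 12.500], [-4.000, 3.000, -6.000], [-17.86499, 7.500, 1.000]] (det J = 972.10179).
Solving J·Δ = −F gives Δ = (0.290, 1.858, -2.139).
Then the next iterate is (x, y, z)₁ = (2.790, 3.358, -0.639).

(2.790, 3.358, -0.639)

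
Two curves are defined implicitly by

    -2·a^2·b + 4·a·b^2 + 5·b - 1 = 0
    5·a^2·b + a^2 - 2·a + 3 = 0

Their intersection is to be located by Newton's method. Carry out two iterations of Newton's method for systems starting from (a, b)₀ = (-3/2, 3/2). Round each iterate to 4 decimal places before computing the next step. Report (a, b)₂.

(1.6407, 17.4852)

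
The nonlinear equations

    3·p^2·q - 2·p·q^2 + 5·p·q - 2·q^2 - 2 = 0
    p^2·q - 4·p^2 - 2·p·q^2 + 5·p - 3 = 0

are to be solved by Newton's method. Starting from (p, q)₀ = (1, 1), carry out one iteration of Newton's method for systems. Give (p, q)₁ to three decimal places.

(0.778, 0.222)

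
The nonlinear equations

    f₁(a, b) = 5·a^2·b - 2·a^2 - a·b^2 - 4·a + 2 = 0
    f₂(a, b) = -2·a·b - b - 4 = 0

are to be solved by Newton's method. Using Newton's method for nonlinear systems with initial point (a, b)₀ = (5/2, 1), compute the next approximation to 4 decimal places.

At (5/2, 1): F = (8.2500, -10.0000).
Jacobian J = [[10·a·b - 4·a - b^2 - 4, 5·a^2 - 2·a·b], [-2·b, -2·a - 1]].
At the point, J = [[10.0000, 26.2500], [-2.0000, -6.0000]] (det J = -7.5000).
Solving J·Δ = −F gives Δ = (28.4000, -11.1333).
Then the next iterate is (a, b)₁ = (30.9000, -10.1333).

(30.9000, -10.1333)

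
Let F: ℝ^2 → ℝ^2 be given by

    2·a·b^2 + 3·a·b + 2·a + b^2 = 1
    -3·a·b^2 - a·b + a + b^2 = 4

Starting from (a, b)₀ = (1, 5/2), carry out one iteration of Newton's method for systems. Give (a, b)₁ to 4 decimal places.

(0.8020, 1.2281)

At (1, 5/2): F = (27.2500, -18.0000).
Jacobian J = [[2·b^2 + 3·b + 2, 4·a·b + 3·a + 2·b], [-3·b^2 - b + 1, -6·a·b - a + 2·b]].
At the point, J = [[22.0000, 18.0000], [-20.2500, -11.0000]] (det J = 122.5000).
Solving J·Δ = −F gives Δ = (-0.1980, -1.2719).
Then the next iterate is (a, b)₁ = (0.8020, 1.2281).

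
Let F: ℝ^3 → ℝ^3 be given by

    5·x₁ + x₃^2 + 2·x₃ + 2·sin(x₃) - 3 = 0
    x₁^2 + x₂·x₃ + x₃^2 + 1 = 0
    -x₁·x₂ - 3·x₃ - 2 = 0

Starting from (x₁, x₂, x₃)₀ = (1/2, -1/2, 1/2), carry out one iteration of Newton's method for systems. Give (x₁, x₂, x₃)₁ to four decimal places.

(0.7668, -2.8937, -0.1399)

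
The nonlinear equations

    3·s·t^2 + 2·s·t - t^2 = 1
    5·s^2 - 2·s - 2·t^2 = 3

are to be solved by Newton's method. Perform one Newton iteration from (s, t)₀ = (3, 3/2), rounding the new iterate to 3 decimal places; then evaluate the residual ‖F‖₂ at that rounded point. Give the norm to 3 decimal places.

10.143

At (3, 3/2): F = (26.000, 31.500).
Jacobian J = [[3·t^2 + 2·t, 6·s·t + 2·s - 2·t], [10·s - 2, -4·t]].
At the point, J = [[9.750, 30.000], [28.000, -6.000]] (det J = -898.500).
Solving J·Δ = −F gives Δ = (-1.225, -0.468).
Then the next iterate is (s, t)₁ = (1.775, 1.032).
Re-evaluating at (1.775, 1.032): F = (7.26983, 7.07308), so ‖F‖₂ = 10.143.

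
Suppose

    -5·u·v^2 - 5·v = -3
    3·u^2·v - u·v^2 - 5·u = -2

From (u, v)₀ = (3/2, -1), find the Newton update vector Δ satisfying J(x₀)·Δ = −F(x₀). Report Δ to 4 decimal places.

(-1.4062, -0.7531)

At (3/2, -1): F = (0.5000, -13.7500).
Jacobian J = [[-5·v^2, -10·u·v - 5], [6·u·v - v^2 - 5, 3·u^2 - 2·u·v]].
At the point, J = [[-5.0000, 10.0000], [-15.0000, 9.7500]] (det J = 101.2500).
Solving J·Δ = −F gives Δ = (-1.4062, -0.7531).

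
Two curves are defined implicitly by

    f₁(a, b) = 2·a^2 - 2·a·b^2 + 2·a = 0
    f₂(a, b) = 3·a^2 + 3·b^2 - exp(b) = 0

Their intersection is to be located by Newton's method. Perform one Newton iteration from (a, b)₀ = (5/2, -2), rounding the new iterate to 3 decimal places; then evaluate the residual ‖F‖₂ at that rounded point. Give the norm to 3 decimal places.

At (5/2, -2): F = (-2.500, 30.61466).
Jacobian J = [[4·a - 2·b^2 + 2, -4·a·b], [6·a, 6·b - exp(b)]].
At the point, J = [[4.000, 20.000], [15.000, -12.13534]] (det J = -348.54134).
Solving J·Δ = −F gives Δ = (-1.670, 0.459).
Then the next iterate is (a, b)₁ = (0.830, -1.541).
Re-evaluating at (0.830, -1.541): F = (-0.90417, 8.97658), so ‖F‖₂ = 9.022.

9.022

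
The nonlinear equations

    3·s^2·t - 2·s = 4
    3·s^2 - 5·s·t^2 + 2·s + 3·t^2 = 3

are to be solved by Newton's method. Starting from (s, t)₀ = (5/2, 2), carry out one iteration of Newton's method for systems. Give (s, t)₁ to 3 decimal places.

At (5/2, 2): F = (28.500, -17.250).
Jacobian J = [[6·s·t - 2, 3·s^2], [6·s - 5·t^2 + 2, -10·s·t + 6·t]].
At the point, J = [[28.000, 18.750], [-3.000, -38.000]] (det J = -1007.750).
Solving J·Δ = −F gives Δ = (-0.754, -0.394).
Then the next iterate is (s, t)₁ = (1.746, 1.606).

(1.746, 1.606)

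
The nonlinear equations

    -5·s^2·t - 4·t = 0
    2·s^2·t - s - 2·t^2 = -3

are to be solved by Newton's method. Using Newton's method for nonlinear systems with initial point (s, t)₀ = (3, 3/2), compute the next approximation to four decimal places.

(2.2474, 0.6911)

At (3, 3/2): F = (-73.5000, 22.5000).
Jacobian J = [[-10·s·t, -5·s^2 - 4], [4·s·t - 1, 2·s^2 - 4·t]].
At the point, J = [[-45.0000, -49.0000], [17.0000, 12.0000]] (det J = 293.0000).
Solving J·Δ = −F gives Δ = (-0.7526, -0.8089).
Then the next iterate is (s, t)₁ = (2.2474, 0.6911).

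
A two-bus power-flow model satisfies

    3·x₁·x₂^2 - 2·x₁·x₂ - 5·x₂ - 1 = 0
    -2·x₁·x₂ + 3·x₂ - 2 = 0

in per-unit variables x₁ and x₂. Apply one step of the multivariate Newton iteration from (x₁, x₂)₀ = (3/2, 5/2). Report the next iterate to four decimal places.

At (3/2, 5/2): F = (7.1250, -2.0000).
Jacobian J = [[3·x₂^2 - 2·x₂, 6·x₁·x₂ - 2·x₁ - 5], [-2·x₂, -2·x₁ + 3]].
At the point, J = [[13.7500, 14.5000], [-5.0000, 0.0000]] (det J = 72.5000).
Solving J·Δ = −F gives Δ = (-0.4000, -0.1121).
Then the next iterate is (x₁, x₂)₁ = (1.1000, 2.3879).

(1.1000, 2.3879)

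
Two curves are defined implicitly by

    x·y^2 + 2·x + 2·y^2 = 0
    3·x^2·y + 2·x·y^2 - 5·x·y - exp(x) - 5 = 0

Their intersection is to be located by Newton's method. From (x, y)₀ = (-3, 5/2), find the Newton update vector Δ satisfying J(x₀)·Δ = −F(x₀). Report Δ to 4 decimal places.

At (-3, 5/2): F = (-12.2500, 62.450213).
Jacobian J = [[y^2 + 2, 2·x·y + 4·y], [6·x·y + 2·y^2 - 5·y - exp(x), 3·x^2 + 4·x·y - 5·x]].
At the point, J = [[8.2500, -5.0000], [-45.049787, 12.0000]] (det J = -126.248935).
Solving J·Δ = −F gives Δ = (1.3089, -0.2903).

(1.3089, -0.2903)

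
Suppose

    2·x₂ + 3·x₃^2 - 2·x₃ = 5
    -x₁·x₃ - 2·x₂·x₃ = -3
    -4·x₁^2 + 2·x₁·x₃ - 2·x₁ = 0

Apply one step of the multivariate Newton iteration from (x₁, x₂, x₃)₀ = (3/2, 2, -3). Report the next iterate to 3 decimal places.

(0.667, 0.495, -1.551)

At (3/2, 2, -3): F = (32.000, 19.500, -21.000).
Jacobian J = [[0, 2, 6·x₃ - 2], [-x₃, -2·x₃, -x₁ - 2·x₂], [-8·x₁ + 2·x₃ - 2, 0, 2·x₁]].
At the point, J = [[0.000, 2.000, -20.000], [3.000, 6.000, -5.500], [-20.000, 0.000, 3.000]] (det J = -2198.000).
Solving J·Δ = −F gives Δ = (-0.833, -1.505, 1.449).
Then the next iterate is (x₁, x₂, x₃)₁ = (0.667, 0.495, -1.551).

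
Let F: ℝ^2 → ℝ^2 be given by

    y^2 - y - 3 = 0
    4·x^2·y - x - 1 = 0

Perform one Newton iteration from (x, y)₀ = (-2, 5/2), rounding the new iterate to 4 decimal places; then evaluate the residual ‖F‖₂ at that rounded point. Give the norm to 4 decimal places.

At (-2, 5/2): F = (0.7500, 41.0000).
Jacobian J = [[0, 2·y - 1], [8·x·y - 1, 4·x^2]].
At the point, J = [[0.0000, 4.0000], [-41.0000, 16.0000]] (det J = 164.0000).
Solving J·Δ = −F gives Δ = (0.9268, -0.1875).
Then the next iterate is (x, y)₁ = (-1.0732, 2.3125).
Re-evaluating at (-1.0732, 2.3125): F = (0.035156, 10.726964), so ‖F‖₂ = 10.7270.

10.7270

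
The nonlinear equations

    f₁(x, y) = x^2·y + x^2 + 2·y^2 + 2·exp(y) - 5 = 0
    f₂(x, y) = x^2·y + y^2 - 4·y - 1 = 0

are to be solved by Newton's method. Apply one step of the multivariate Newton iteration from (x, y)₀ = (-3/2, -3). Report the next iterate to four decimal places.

At (-3/2, -3): F = (8.599574, 13.2500).
Jacobian J = [[2·x·y + 2·x, x^2 + 4·y + 2·exp(y)], [2·x·y, x^2 + 2·y - 4]].
At the point, J = [[6.0000, -9.650426], [9.0000, -7.7500]] (det J = 40.353833).
Solving J·Δ = −F gives Δ = (-1.5171, -0.0521).
Then the next iterate is (x, y)₁ = (-3.0171, -3.0521).

(-3.0171, -3.0521)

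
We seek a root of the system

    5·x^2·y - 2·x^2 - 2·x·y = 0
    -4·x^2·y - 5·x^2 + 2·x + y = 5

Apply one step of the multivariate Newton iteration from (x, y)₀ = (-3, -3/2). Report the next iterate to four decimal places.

(-1.1614, -1.8101)

At (-3, -3/2): F = (-94.5000, -3.5000).
Jacobian J = [[10·x·y - 4·x - 2·y, 5·x^2 - 2·x], [-8·x·y - 10·x + 2, -4·x^2 + 1]].
At the point, J = [[60.0000, 51.0000], [-4.0000, -35.0000]] (det J = -1896.0000).
Solving J·Δ = −F gives Δ = (1.8386, -0.3101).
Then the next iterate is (x, y)₁ = (-1.1614, -1.8101).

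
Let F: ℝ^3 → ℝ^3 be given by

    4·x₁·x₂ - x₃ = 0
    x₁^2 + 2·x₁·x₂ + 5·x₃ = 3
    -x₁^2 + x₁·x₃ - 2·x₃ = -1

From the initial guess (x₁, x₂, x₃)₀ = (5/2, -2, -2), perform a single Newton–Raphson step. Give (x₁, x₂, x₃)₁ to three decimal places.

At (5/2, -2, -2): F = (-18.000, -16.750, -6.250).
Jacobian J = [[4·x₂, 4·x₁, -1], [2·x₁ + 2·x₂, 2·x₁, 5], [-2·x₁ + x₃, 0, x₁ - 2]].
At the point, J = [[-8.000, 10.000, -1.000], [1.000, 5.000, 5.000], [-7.000, 0.000, 0.500]] (det J = -410.000).
Solving J·Δ = −F gives Δ = (-0.744, 1.413, 2.085).
Then the next iterate is (x₁, x₂, x₃)₁ = (1.756, -0.587, 0.085).

(1.756, -0.587, 0.085)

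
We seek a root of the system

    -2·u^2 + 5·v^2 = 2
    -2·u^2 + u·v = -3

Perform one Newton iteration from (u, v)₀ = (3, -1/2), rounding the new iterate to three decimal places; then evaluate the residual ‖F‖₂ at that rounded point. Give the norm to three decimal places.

4.761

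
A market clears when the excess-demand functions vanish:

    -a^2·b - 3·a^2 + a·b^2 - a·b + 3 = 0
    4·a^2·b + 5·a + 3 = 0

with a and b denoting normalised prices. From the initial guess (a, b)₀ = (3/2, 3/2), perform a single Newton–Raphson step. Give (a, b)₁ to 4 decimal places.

At (3/2, 3/2): F = (-6.0000, 24.0000).
Jacobian J = [[-2·a·b - 6·a + b^2 - b, -a^2 + 2·a·b - a], [8·a·b + 5, 4·a^2]].
At the point, J = [[-12.7500, 0.7500], [23.0000, 9.0000]] (det J = -132.0000).
Solving J·Δ = −F gives Δ = (-0.5455, -1.2727).
Then the next iterate is (a, b)₁ = (0.9545, 0.2273).

(0.9545, 0.2273)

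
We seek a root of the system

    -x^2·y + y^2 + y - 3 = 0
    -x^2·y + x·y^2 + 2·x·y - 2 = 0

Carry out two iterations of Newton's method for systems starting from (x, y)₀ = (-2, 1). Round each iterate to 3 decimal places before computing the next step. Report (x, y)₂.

(0.827, 0.948)

At (-2, 1): F = (-5.000, -12.000).
Jacobian J = [[-2·x·y, -x^2 + 2·y + 1], [-2·x·y + y^2 + 2·y, -x^2 + 2·x·y + 2·x]].
At the point, J = [[4.000, -1.000], [7.000, -12.000]] (det J = -41.000).
Solving J·Δ = −F gives Δ = (1.171, -0.317).
Then the next iterate is (x, y)₁ = (-0.829, 0.683).
Round to (-0.829, 0.683) and repeat: F = (-2.31990, -3.98852), J = [[1.13241, 1.67876], [2.96490, -3.47765]].
Δ = (1.656, 0.265), so (x, y)₂ = (0.827, 0.948).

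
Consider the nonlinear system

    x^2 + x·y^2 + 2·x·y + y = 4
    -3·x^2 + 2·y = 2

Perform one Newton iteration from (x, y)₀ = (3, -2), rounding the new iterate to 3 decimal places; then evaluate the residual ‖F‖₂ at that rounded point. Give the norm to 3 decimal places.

12.469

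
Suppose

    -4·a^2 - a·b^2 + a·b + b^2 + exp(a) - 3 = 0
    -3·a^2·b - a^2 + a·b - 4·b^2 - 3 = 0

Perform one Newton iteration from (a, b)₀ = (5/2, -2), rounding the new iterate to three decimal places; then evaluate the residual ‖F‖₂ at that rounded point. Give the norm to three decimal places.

22.268

At (5/2, -2): F = (-26.81751, 7.250).
Jacobian J = [[-8·a - b^2 + b + exp(a), -2·a·b + a + 2·b], [-6·a·b - 2·a + b, -3·a^2 + a - 8·b]].
At the point, J = [[-13.81751, 8.500], [23.000, -0.250]] (det J = -192.04562).
Solving J·Δ = −F gives Δ = (-0.286, 2.690).
Then the next iterate is (a, b)₁ = (2.214, 0.690).
Re-evaluating at (2.214, 0.690): F = (-12.50526, -18.42525), so ‖F‖₂ = 22.268.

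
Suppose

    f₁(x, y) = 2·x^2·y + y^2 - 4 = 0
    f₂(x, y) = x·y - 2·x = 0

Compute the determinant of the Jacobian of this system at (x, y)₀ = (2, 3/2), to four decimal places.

29.5000

J = [[4·x·y, 2·x^2 + 2·y], [y - 2, x]].
At the point, J = [[12.0000, 11.0000], [-0.5000, 2.0000]].
det J = 29.5000.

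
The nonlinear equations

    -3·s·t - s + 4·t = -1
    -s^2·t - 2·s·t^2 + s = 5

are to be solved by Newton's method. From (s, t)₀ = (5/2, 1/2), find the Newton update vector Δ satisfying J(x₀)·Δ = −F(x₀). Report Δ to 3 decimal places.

(-0.592, -0.506)

At (5/2, 1/2): F = (-3.250, -6.875).
Jacobian J = [[-3·t - 1, -3·s + 4], [-2·s·t - 2·t^2 + 1, -s^2 - 4·s·t]].
At the point, J = [[-2.500, -3.500], [-2.000, -11.250]] (det J = 21.125).
Solving J·Δ = −F gives Δ = (-0.592, -0.506).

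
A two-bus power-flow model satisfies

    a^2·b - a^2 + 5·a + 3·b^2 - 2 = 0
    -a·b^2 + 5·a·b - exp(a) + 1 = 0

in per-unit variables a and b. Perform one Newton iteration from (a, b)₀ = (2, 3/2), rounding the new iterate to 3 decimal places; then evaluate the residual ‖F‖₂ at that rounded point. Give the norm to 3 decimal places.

At (2, 3/2): F = (16.750, 4.11094).
Jacobian J = [[2·a·b - 2·a + 5, a^2 + 6·b], [-b^2 + 5·b - exp(a), -2·a·b + 5·a]].
At the point, J = [[7.000, 13.000], [-2.13906, 4.000]] (det J = 55.80773).
Solving J·Δ = −F gives Δ = (-0.243, -1.158).
Then the next iterate is (a, b)₁ = (1.757, 0.342).
Re-evaluating at (1.757, 0.342): F = (5.10461, -1.99606), so ‖F‖₂ = 5.481.

5.481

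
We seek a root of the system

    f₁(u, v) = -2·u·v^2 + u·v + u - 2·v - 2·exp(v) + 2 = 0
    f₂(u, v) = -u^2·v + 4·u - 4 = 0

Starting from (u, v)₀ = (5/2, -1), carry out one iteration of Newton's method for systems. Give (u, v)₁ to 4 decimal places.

At (5/2, -1): F = (-1.735759, 12.2500).
Jacobian J = [[-2·v^2 + v + 1, -4·u·v + u - 2·exp(v) - 2], [-2·u·v + 4, -u^2]].
At the point, J = [[-2.0000, 9.764241], [9.0000, -6.2500]] (det J = -75.378170).
Solving J·Δ = −F gives Δ = (-1.4429, -0.1178).
Then the next iterate is (u, v)₁ = (1.0571, -1.1178).

(1.0571, -1.1178)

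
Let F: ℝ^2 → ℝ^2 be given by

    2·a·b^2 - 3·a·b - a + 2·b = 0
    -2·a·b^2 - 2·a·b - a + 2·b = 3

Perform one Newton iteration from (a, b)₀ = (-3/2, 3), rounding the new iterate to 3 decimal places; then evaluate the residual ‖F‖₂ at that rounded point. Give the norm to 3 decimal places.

101.676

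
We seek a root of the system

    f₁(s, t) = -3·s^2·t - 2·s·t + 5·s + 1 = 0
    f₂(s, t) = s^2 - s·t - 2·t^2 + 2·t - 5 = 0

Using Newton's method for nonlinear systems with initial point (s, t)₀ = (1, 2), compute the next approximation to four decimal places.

At (1, 2): F = (-4.0000, -10.0000).
Jacobian J = [[-6·s·t - 2·t + 5, -3·s^2 - 2·s], [2·s - t, -s - 4·t + 2]].
At the point, J = [[-11.0000, -5.0000], [0.0000, -7.0000]] (det J = 77.0000).
Solving J·Δ = −F gives Δ = (0.2857, -1.4286).
Then the next iterate is (s, t)₁ = (1.2857, 0.5714).

(1.2857, 0.5714)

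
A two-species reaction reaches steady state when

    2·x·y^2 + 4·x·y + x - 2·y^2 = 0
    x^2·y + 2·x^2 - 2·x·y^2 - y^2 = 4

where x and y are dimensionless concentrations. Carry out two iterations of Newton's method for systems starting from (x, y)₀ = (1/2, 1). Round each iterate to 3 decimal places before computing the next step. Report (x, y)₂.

(5.667, 0.663)

At (1/2, 1): F = (1.500, -5.250).
Jacobian J = [[2·y^2 + 4·y + 1, 4·x·y + 4·x - 4·y], [2·x·y + 4·x - 2·y^2, x^2 - 4·x·y - 2·y]].
At the point, J = [[7.000, 0.000], [1.000, -3.750]] (det J = -26.250).
Solving J·Δ = −F gives Δ = (-0.214, -1.457).
Then the next iterate is (x, y)₁ = (0.286, -0.457).
Round to (0.286, -0.457) and repeat: F = (-0.53504, -4.20210), J = [[-0.41030, 2.44919], [0.46490, 1.51860]].
Δ = (5.381, 1.120), so (x, y)₂ = (5.667, 0.663).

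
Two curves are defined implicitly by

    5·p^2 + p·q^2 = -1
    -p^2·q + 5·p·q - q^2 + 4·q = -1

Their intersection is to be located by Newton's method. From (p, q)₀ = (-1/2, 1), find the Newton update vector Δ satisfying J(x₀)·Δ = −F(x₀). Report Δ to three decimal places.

(0.007, 1.722)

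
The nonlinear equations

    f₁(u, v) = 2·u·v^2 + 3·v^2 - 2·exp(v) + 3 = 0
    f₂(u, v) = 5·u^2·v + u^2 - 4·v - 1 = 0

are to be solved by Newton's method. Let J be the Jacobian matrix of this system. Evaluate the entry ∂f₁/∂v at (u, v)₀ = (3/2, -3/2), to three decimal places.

-18.446

∂f₁/∂v = 4·u·v + 6·v - 2·exp(v).
At (3/2, -3/2) this is -18.446.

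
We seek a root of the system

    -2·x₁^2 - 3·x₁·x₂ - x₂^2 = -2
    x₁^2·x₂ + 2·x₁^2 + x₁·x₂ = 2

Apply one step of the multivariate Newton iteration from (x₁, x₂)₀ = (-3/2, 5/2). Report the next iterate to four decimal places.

At (-3/2, 5/2): F = (2.5000, 4.3750).
Jacobian J = [[-4·x₁ - 3·x₂, -3·x₁ - 2·x₂], [2·x₁·x₂ + 4·x₁ + x₂, x₁^2 + x₁]].
At the point, J = [[-1.5000, -0.5000], [-11.0000, 0.7500]] (det J = -6.6250).
Solving J·Δ = −F gives Δ = (0.6132, 3.1604).
Then the next iterate is (x₁, x₂)₁ = (-0.8868, 5.6604).

(-0.8868, 5.6604)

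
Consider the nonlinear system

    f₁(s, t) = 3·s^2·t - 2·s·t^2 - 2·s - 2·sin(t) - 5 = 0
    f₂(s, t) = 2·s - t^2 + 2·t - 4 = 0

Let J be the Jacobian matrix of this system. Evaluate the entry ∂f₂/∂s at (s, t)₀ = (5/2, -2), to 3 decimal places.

2.000

∂f₂/∂s = 2.
At (5/2, -2) this is 2.000.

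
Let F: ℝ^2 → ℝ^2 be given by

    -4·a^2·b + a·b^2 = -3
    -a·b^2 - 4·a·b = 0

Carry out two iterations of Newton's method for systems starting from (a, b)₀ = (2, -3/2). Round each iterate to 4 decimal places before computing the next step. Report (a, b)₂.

At (2, -3/2): F = (31.5000, 7.5000).
Jacobian J = [[-8·a·b + b^2, -4·a^2 + 2·a·b], [-b^2 - 4·b, -2·a·b - 4·a]].
At the point, J = [[26.2500, -22.0000], [3.7500, -2.0000]] (det J = 30.0000).
Solving J·Δ = −F gives Δ = (-3.4000, -2.6250).
Then the next iterate is (a, b)₁ = (-1.4000, -4.1250).
Round to (-1.4000, -4.1250) and repeat: F = (11.518125, 0.721875), J = [[-29.184375, 3.7100], [-0.515625, -5.9500]].
Δ = (0.4056, 0.0862), so (a, b)₂ = (-0.9944, -4.0388).

(-0.9944, -4.0388)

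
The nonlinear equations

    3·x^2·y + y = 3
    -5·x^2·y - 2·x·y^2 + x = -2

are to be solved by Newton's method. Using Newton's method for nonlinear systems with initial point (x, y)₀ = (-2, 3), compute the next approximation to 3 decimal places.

(-1.351, 2.027)

At (-2, 3): F = (36.000, -24.000).
Jacobian J = [[6·x·y, 3·x^2 + 1], [-10·x·y - 2·y^2 + 1, -5·x^2 - 4·x·y]].
At the point, J = [[-36.000, 13.000], [43.000, 4.000]] (det J = -703.000).
Solving J·Δ = −F gives Δ = (0.649, -0.973).
Then the next iterate is (x, y)₁ = (-1.351, 2.027).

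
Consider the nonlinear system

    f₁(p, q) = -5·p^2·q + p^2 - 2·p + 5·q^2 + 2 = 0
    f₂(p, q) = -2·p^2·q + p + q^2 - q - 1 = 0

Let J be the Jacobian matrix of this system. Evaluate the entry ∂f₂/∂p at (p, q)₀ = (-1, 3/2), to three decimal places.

∂f₂/∂p = -4·p·q + 1.
At (-1, 3/2) this is 7.000.

7.000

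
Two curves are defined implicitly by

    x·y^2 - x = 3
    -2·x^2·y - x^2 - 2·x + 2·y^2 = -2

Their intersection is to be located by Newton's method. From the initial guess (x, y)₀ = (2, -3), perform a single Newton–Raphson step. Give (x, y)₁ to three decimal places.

At (2, -3): F = (13.000, 36.000).
Jacobian J = [[y^2 - 1, 2·x·y], [-4·x·y - 2·x - 2, -2·x^2 + 4·y]].
At the point, J = [[8.000, -12.000], [18.000, -20.000]] (det J = 56.000).
Solving J·Δ = −F gives Δ = (-3.071, -0.964).
Then the next iterate is (x, y)₁ = (-1.071, -3.964).

(-1.071, -3.964)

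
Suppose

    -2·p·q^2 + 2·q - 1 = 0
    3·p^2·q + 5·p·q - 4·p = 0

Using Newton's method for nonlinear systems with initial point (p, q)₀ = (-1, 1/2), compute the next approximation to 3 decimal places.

(-0.316, 0.461)

At (-1, 1/2): F = (0.500, 3.000).
Jacobian J = [[-2·q^2, -4·p·q + 2], [6·p·q + 5·q - 4, 3·p^2 + 5·p]].
At the point, J = [[-0.500, 4.000], [-4.500, -2.000]] (det J = 19.000).
Solving J·Δ = −F gives Δ = (0.684, -0.039).
Then the next iterate is (p, q)₁ = (-0.316, 0.461).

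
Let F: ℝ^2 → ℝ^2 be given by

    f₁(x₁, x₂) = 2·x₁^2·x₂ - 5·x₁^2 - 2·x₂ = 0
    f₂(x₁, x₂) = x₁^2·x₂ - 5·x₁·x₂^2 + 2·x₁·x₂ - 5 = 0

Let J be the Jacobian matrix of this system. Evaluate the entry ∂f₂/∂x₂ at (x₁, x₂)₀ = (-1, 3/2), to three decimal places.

14.000

∂f₂/∂x₂ = x₁^2 - 10·x₁·x₂ + 2·x₁.
At (-1, 3/2) this is 14.000.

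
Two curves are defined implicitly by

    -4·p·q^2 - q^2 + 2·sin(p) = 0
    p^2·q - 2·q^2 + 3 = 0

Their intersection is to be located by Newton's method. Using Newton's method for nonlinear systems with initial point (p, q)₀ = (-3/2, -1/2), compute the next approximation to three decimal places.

(-2.463, -0.484)

At (-3/2, -1/2): F = (-0.74499, 1.375).
Jacobian J = [[-4·q^2 + 2·cos(p), -8·p·q - 2·q], [2·p·q, p^2 - 4·q]].
At the point, J = [[-0.85853, -5.000], [1.500, 4.250]] (det J = 3.85127).
Solving J·Δ = −F gives Δ = (-0.963, 0.016).
Then the next iterate is (p, q)₁ = (-2.463, -0.484).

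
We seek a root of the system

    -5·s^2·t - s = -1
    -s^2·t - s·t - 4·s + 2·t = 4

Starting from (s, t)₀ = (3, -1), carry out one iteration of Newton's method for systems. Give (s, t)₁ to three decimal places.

At (3, -1): F = (43.000, -6.000).
Jacobian J = [[-10·s·t - 1, -5·s^2], [-2·s·t - t - 4, -s^2 - s + 2]].
At the point, J = [[29.000, -45.000], [3.000, -10.000]] (det J = -155.000).
Solving J·Δ = −F gives Δ = (-4.516, -1.955).
Then the next iterate is (s, t)₁ = (-1.516, -2.955).

(-1.516, -2.955)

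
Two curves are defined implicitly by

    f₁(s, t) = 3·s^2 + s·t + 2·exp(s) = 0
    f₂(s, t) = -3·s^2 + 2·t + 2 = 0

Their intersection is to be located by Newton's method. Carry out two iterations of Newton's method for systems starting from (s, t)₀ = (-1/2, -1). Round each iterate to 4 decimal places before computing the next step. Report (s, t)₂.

At (-1/2, -1): F = (2.463061, -0.7500).
Jacobian J = [[6·s + t + 2·exp(s), s], [-6·s, 2]].
At the point, J = [[-2.786939, -0.5000], [3.0000, 2.0000]] (det J = -4.073877).
Solving J·Δ = −F gives Δ = (1.1171, -1.3007).
Then the next iterate is (s, t)₁ = (0.6171, -2.3007).
Round to (0.6171, -2.3007) and repeat: F = (3.429765, -3.743837), J = [[5.108990, 0.6171], [-3.7026, 2.0000]].
Δ = (-0.7334, 0.5141), so (s, t)₂ = (-0.1163, -1.7866).

(-0.1163, -1.7866)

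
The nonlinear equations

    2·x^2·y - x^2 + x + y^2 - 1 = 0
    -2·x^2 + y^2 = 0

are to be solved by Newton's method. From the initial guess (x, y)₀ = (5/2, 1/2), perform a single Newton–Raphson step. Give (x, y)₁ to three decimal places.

(1.271, 0.461)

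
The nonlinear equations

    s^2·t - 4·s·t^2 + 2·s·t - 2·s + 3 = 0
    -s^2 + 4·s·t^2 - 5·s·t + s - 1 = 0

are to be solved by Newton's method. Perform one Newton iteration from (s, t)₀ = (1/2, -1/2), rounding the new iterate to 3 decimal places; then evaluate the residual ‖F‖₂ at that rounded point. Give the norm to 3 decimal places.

3.310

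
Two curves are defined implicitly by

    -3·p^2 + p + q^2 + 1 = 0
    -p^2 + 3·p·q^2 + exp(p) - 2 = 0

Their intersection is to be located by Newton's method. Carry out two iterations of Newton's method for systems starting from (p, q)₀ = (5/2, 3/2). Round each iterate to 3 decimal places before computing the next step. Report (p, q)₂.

(1.038, 0.823)

At (5/2, 3/2): F = (-13.000, 20.80749).
Jacobian J = [[-6·p + 1, 2·q], [-2·p + 3·q^2 + exp(p), 6·p·q]].
At the point, J = [[-14.000, 3.000], [13.93249, 22.500]] (det J = -356.79748).
Solving J·Δ = −F gives Δ = (-0.995, -0.309).
Then the next iterate is (p, q)₁ = (1.505, 1.191).
Round to (1.505, 1.191) and repeat: F = (-2.87159, 6.64357), J = [[-8.030, 2.382], [5.74960, 10.75473]].
Δ = (-0.467, -0.368), so (p, q)₂ = (1.038, 0.823).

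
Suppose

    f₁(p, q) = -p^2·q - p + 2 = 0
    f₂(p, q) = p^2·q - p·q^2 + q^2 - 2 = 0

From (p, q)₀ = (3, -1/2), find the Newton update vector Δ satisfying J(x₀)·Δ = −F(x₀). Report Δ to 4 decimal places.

At (3, -1/2): F = (3.5000, -7.0000).
Jacobian J = [[-2·p·q - 1, -p^2], [2·p·q - q^2, p^2 - 2·p·q + 2·q]].
At the point, J = [[2.0000, -9.0000], [-3.2500, 11.0000]] (det J = -7.2500).
Solving J·Δ = −F gives Δ = (-3.3793, -0.3621).

(-3.3793, -0.3621)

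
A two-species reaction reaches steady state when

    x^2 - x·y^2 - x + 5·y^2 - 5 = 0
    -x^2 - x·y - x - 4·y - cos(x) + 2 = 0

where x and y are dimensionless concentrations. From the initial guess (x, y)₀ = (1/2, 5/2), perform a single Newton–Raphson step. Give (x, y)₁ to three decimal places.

At (1/2, 5/2): F = (22.875, -10.87758).
Jacobian J = [[2·x - y^2 - 1, -2·x·y + 10·y], [-2·x - y + sin(x) - 1, -x - 4]].
At the point, J = [[-6.250, 22.500], [-4.02057, -4.500]] (det J = 118.58793).
Solving J·Δ = −F gives Δ = (-1.196, -1.349).
Then the next iterate is (x, y)₁ = (-0.696, 1.151).

(-0.696, 1.151)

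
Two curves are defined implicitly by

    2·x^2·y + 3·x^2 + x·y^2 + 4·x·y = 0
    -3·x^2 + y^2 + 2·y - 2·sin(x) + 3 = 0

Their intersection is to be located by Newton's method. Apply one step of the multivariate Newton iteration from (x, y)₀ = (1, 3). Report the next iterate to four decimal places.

(0.7980, 1.1566)

At (1, 3): F = (30.0000, 13.317058).
Jacobian J = [[4·x·y + 6·x + y^2 + 4·y, 2·x^2 + 2·x·y + 4·x], [-6·x - 2·cos(x), 2·y + 2]].
At the point, J = [[39.0000, 12.0000], [-7.080605, 8.0000]] (det J = 396.967255).
Solving J·Δ = −F gives Δ = (-0.2020, -1.8434).
Then the next iterate is (x, y)₁ = (0.7980, 1.1566).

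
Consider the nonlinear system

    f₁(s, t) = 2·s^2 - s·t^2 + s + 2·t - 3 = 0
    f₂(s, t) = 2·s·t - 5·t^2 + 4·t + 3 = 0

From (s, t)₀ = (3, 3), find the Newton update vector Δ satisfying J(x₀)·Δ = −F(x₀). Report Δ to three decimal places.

(8.250, 1.875)

At (3, 3): F = (-3.000, -12.000).
Jacobian J = [[4·s - t^2 + 1, -2·s·t + 2], [2·t, 2·s - 10·t + 4]].
At the point, J = [[4.000, -16.000], [6.000, -20.000]] (det J = 16.000).
Solving J·Δ = −F gives Δ = (8.250, 1.875).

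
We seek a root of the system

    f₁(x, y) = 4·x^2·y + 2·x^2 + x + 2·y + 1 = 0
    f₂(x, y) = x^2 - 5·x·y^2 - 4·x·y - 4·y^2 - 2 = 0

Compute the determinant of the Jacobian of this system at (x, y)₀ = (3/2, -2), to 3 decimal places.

-581.000

J = [[8·x·y + 4·x + 1, 4·x^2 + 2], [2·x - 5·y^2 - 4·y, -10·x·y - 4·x - 8·y]].
At the point, J = [[-17.000, 11.000], [-9.000, 40.000]].
det J = -581.000.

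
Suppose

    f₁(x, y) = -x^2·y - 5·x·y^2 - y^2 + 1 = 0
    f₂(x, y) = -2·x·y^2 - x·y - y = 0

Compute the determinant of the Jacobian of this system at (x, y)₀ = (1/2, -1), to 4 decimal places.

J = [[-2·x·y - 5·y^2, -x^2 - 10·x·y - 2·y], [-2·y^2 - y, -4·x·y - x - 1]].
At the point, J = [[-4.0000, 6.7500], [-1.0000, 0.5000]].
det J = 4.7500.

4.7500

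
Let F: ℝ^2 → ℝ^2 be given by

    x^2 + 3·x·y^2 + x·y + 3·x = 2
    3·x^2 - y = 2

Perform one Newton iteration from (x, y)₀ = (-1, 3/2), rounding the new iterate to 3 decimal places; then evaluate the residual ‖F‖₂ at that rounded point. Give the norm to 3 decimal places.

At (-1, 3/2): F = (-12.250, -0.500).
Jacobian J = [[2·x + 3·y^2 + y + 3, 6·x·y + x], [6·x, -1]].
At the point, J = [[9.250, -10.000], [-6.000, -1.000]] (det J = -69.250).
Solving J·Δ = −F gives Δ = (0.105, -1.128).
Then the next iterate is (x, y)₁ = (-0.895, 0.372).
Re-evaluating at (-0.895, 0.372): F = (-4.58848, 0.03107), so ‖F‖₂ = 4.589.

4.589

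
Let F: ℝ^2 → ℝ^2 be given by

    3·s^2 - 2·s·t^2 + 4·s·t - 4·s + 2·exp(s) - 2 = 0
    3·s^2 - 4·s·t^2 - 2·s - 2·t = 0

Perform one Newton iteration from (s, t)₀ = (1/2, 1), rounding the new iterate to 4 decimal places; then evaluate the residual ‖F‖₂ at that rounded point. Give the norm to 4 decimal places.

At (1/2, 1): F = (1.047443, -4.2500).
Jacobian J = [[6·s - 2·t^2 + 4·t + 2·exp(s) - 4, -4·s·t + 4·s], [6·s - 4·t^2 - 2, -8·s·t - 2]].
At the point, J = [[4.297443, 0.0000], [-3.0000, -6.0000]] (det J = -25.784655).
Solving J·Δ = −F gives Δ = (-0.2437, -0.5865).
Then the next iterate is (s, t)₁ = (0.2563, 0.4135).
Re-evaluating at (0.2563, 0.4135): F = (0.092424, -1.317822), so ‖F‖₂ = 1.3211.

1.3211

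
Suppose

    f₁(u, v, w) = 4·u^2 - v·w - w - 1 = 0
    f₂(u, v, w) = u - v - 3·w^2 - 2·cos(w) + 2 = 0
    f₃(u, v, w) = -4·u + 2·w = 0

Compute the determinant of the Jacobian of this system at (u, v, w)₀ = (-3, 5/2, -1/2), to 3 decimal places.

J = [[8·u, -w, -v - 1], [1, -1, -6·w + 2·sin(w)], [-4, 0, 2]].
At the point, J = [[-24.000, 0.500, -3.500], [1.000, -1.000, 2.04115], [-4.000, 0.000, 2.000]].
det J = 56.918.

56.918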